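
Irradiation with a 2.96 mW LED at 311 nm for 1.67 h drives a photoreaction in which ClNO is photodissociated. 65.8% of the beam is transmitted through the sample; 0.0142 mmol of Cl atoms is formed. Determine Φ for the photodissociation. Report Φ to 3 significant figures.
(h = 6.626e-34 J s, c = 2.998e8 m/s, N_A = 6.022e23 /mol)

Φ = 0.897

Product: 0.0142 mmol = 1.42e-5 mol.
Photon energy at 311 nm: hc/λ = (6.626e-34)(2.998e8)/(311e-9) = 6.387e-19 J.
Energy delivered: (2.96 mW)(6012 s) = 17.80 J.
Photons incident: 17.80 / 6.387e-19 = 2.787e19, i.e. 2.787e19/6.022e23 = 4.628e-5 mol.
Fraction absorbed: 1 − 65.8/100 = 0.3420.
Photons absorbed: 0.3420 × 4.628e-5 = 1.583e-5 mol.
Φ = 1.42e-5 mol / 1.583e-5 mol photons = 0.897.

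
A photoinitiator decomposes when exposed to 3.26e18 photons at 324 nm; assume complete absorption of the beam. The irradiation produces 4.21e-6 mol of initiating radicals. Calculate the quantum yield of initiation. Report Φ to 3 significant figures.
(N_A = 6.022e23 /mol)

Φ = 0.778

Moles of photons: 3.26e18 / 6.022e23 = 5.413e-6 mol.
Φ = 4.21e-6 mol / 5.413e-6 mol photons = 0.778.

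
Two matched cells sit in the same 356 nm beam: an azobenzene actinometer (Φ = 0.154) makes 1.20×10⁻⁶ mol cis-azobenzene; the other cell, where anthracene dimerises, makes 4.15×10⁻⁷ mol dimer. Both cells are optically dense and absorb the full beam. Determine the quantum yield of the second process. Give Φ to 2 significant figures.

Φ = 0.053

Photons absorbed by the actinometer: 1.20×10⁻⁶ / 0.154 = 7.792×10⁻⁶ mol.
Φ(unknown) = 4.15×10⁻⁷ / 7.792×10⁻⁶ = 0.053.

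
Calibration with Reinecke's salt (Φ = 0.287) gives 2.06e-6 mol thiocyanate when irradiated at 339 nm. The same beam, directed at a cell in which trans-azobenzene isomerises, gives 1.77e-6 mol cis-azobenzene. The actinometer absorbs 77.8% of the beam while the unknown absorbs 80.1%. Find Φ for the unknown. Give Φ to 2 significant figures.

Photons absorbed by the actinometer: 2.06e-6 / 0.287 = 7.178e-6 mol.
Incident flux: 7.178e-6 / 0.778 = 9.226e-6 einstein.
Absorbed by unknown: 0.801 × 9.226e-6 = 7.390e-6 mol.
Φ(unknown) = 1.77e-6 / 7.390e-6 = 0.24.

Φ = 0.24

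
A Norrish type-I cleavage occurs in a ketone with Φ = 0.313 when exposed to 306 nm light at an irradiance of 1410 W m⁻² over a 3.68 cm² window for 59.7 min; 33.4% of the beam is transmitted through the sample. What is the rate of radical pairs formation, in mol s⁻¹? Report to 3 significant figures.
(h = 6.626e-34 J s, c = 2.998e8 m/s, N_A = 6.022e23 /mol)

2.77e-7 mol s⁻¹

Photon energy at 306 nm: hc/λ = (6.626e-34)(2.998e8)/(306e-9) = 6.492e-19 J.
Energy delivered: (1410 W m⁻²)(3.68e-4 m²)(3582 s) = 1859 J.
Photons incident: 1859 / 6.492e-19 = 2.864e21, i.e. 2.864e21/6.022e23 = 0.004756 mol.
Fraction absorbed: 1 − 33.4/100 = 0.6660.
Photons absorbed: 0.6660 × 0.004756 = 0.003167 mol.
Product formed: 0.313 × 0.003167 = 9.913e-4 mol.
Rate: 9.913e-4 / 3582 s = 2.77e-7 mol s⁻¹.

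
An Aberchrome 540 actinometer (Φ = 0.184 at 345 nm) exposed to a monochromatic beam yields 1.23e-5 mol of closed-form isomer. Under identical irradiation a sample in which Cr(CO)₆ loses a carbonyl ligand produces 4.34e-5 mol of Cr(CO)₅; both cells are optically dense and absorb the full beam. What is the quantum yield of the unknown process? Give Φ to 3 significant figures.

Φ = 0.649

Photons absorbed by the actinometer: 1.23e-5 / 0.184 = 6.685e-5 mol.
Φ(unknown) = 4.34e-5 / 6.685e-5 = 0.649.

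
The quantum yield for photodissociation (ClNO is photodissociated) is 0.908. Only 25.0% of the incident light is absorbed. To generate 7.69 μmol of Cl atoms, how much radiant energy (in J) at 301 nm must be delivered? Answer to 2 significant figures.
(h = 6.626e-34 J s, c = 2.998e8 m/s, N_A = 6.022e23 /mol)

13 J

Product: 7.69 μmol = 7.69e-6 mol.
Photons that must be absorbed: 7.69e-6 / 0.908 = 8.469e-6 mol.
Incident photons needed: 8.469e-6 / 0.250 = 3.388e-5 mol.
Photon energy: hc/λ = 6.600e-19 J; per mole, 3.975e5 J mol⁻¹.
Energy required: 3.388e-5 × 3.975e5 = 13 J.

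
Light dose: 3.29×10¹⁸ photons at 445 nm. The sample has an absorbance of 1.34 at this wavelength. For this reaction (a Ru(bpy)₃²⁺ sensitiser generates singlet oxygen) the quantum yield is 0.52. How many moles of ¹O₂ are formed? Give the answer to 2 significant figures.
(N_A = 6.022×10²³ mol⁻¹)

2.7×10⁻⁶ mol

Moles of photons: 3.29×10¹⁸ / 6.022×10²³ = 5.463×10⁻⁶ mol.
Fraction absorbed: 1 − 10^(−1.34) = 0.9543.
Photons absorbed: 0.9543 × 5.463×10⁻⁶ = 5.213×10⁻⁶ mol.
Product: Φ × n_abs = 0.52 × 5.213×10⁻⁶ = 2.711×10⁻⁶ mol.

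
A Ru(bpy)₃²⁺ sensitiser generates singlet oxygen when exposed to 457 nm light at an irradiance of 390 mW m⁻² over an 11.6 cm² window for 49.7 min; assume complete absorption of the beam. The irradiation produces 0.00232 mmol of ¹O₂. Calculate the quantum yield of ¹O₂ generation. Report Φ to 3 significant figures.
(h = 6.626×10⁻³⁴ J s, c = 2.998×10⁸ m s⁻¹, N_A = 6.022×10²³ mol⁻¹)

Product: 0.00232 mmol = 2.32×10⁻⁶ mol.
Photon energy at 457 nm: hc/λ = (6.626×10⁻³⁴)(2.998×10⁸)/(457×10⁻⁹) = 4.347×10⁻¹⁹ J.
Energy delivered: (390 mW m⁻²)(11.6×10⁻⁴ m²)(2982 s) = 1.349 J.
Photons incident: 1.349 / 4.347×10⁻¹⁹ = 3.103×10¹⁸, i.e. 3.103×10¹⁸/6.022×10²³ = 5.153×10⁻⁶ mol.
Φ = 2.32×10⁻⁶ mol / 5.153×10⁻⁶ mol photons = 0.450.

Φ = 0.450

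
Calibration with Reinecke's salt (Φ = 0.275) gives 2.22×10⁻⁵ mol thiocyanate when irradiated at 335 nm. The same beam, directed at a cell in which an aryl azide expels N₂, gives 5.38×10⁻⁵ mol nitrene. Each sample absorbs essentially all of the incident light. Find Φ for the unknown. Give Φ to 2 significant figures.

Photons absorbed by the actinometer: 2.22×10⁻⁵ / 0.275 = 8.073×10⁻⁵ mol.
Φ(unknown) = 5.38×10⁻⁵ / 8.073×10⁻⁵ = 0.67.

Φ = 0.67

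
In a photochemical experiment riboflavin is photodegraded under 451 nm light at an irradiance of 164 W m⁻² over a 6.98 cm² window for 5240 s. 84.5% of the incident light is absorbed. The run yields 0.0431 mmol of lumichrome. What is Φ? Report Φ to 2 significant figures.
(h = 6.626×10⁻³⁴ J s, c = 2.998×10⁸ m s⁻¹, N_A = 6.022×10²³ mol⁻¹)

Product: 0.0431 mmol = 4.31×10⁻⁵ mol.
Photon energy at 451 nm: hc/λ = (6.626×10⁻³⁴)(2.998×10⁸)/(451×10⁻⁹) = 4.405×10⁻¹⁹ J.
Energy delivered: (164 W m⁻²)(6.98×10⁻⁴ m²)(5240 s) = 599.8 J.
Photons incident: 599.8 / 4.405×10⁻¹⁹ = 1.362×10²¹, i.e. 1.362×10²¹/6.022×10²³ = 0.002262 mol.
Photons absorbed: 0.845 × 0.002262 = 0.001911 mol.
Φ = 4.31×10⁻⁵ mol / 0.001911 mol photons = 0.023.

Φ = 0.023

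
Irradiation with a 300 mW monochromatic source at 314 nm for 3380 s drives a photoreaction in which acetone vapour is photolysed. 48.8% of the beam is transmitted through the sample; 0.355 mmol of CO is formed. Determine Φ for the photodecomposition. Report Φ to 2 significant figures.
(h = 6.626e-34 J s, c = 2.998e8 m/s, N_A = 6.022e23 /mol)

Product: 0.355 mmol = 3.55e-4 mol.
Photon energy at 314 nm: hc/λ = (6.626e-34)(2.998e8)/(314e-9) = 6.326e-19 J.
Energy delivered: (300 mW)(3380 s) = 1014 J.
Photons incident: 1014 / 6.326e-19 = 1.603e21, i.e. 1.603e21/6.022e23 = 0.002662 mol.
Fraction absorbed: 1 − 48.8/100 = 0.5120.
Photons absorbed: 0.5120 × 0.002662 = 0.001363 mol.
Φ = 3.55e-4 mol / 0.001363 mol photons = 0.26.

Φ = 0.26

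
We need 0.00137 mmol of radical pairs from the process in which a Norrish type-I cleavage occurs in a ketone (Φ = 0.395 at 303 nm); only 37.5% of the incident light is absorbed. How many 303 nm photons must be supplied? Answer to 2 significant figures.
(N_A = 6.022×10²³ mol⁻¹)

Product: 0.00137 mmol = 1.37×10⁻⁶ mol.
Photons that must be absorbed: 1.37×10⁻⁶ / 0.395 = 3.468×10⁻⁶ mol.
Incident photons needed: 3.468×10⁻⁶ / 0.375 = 9.248×10⁻⁶ mol.
Photon count: 9.248×10⁻⁶ × 6.022×10²³ = 5.6×10¹⁸.

5.6×10¹⁸ photons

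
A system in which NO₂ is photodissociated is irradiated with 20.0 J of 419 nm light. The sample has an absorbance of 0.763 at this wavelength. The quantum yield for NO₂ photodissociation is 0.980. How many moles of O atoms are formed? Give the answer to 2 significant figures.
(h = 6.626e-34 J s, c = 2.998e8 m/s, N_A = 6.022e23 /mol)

5.7e-5 mol

Photon energy at 419 nm: hc/λ = (6.626e-34)(2.998e8)/(419e-9) = 4.741e-19 J.
Photons incident: 20.0 / 4.741e-19 = 4.219e19, i.e. 4.219e19/6.022e23 = 7.006e-5 mol.
Fraction absorbed: 1 − 10^(−0.763) = 0.8274.
Photons absorbed: 0.8274 × 7.006e-5 = 5.797e-5 mol.
Product: Φ × n_abs = 0.980 × 5.797e-5 = 5.681e-5 mol.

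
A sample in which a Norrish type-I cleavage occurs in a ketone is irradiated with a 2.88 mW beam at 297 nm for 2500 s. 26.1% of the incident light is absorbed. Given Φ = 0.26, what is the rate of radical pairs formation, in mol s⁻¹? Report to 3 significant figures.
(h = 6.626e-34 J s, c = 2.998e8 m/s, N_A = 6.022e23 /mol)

4.85e-10 mol s⁻¹

Photon energy at 297 nm: hc/λ = (6.626e-34)(2.998e8)/(297e-9) = 6.688e-19 J.
Energy delivered: (2.88 mW)(2500 s) = 7.200 J.
Photons incident: 7.200 / 6.688e-19 = 1.077e19, i.e. 1.077e19/6.022e23 = 1.788e-5 mol.
Photons absorbed: 0.261 × 1.788e-5 = 4.667e-6 mol.
Product formed: 0.26 × 4.667e-6 = 1.213e-6 mol.
Rate: 1.213e-6 / 2500 s = 4.85e-10 mol s⁻¹.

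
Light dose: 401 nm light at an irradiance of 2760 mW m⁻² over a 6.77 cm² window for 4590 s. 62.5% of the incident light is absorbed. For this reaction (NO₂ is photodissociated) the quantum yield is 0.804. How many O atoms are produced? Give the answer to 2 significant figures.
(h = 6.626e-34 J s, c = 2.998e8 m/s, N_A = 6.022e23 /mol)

8.7e18 atoms

Photon energy at 401 nm: hc/λ = (6.626e-34)(2.998e8)/(401e-9) = 4.954e-19 J.
Energy delivered: (2760 mW m⁻²)(6.77e-4 m²)(4590 s) = 8.577 J.
Photons incident: 8.577 / 4.954e-19 = 1.731e19, i.e. 1.731e19/6.022e23 = 2.874e-5 mol.
Photons absorbed: 0.625 × 2.874e-5 = 1.796e-5 mol.
Product: Φ × n_abs = 0.804 × 1.796e-5 = 1.444e-5 mol.
As a count: 1.444e-5 × 6.022e23 = 8.7e18.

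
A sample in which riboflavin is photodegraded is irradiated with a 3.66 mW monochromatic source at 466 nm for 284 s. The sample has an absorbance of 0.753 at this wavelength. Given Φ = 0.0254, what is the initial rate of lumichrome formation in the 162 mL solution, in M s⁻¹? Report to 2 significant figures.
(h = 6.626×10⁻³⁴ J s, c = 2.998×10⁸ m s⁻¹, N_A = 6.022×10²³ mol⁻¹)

Photon energy at 466 nm: hc/λ = (6.626×10⁻³⁴)(2.998×10⁸)/(466×10⁻⁹) = 4.263×10⁻¹⁹ J.
Energy delivered: (3.66 mW)(284 s) = 1.039 J.
Photons incident: 1.039 / 4.263×10⁻¹⁹ = 2.437×10¹⁸, i.e. 2.437×10¹⁸/6.022×10²³ = 4.047×10⁻⁶ mol.
Fraction absorbed: 1 − 10^(−0.753) = 0.8234.
Photons absorbed: 0.8234 × 4.047×10⁻⁶ = 3.332×10⁻⁶ mol.
Product formed: 0.0254 × 3.332×10⁻⁶ = 8.463×10⁻⁸ mol.
Rate: 8.463×10⁻⁸ mol / (284 s × 0.162 L) = 1.8×10⁻⁹ M s⁻¹.

1.8×10⁻⁹ M s⁻¹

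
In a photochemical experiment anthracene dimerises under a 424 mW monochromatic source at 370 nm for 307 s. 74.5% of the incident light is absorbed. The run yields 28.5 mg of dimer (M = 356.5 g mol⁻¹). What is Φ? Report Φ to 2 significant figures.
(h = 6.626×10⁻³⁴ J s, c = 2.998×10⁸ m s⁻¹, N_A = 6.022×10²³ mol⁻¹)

Product: 28.5 mg / 356.5 g mol⁻¹ = 7.994×10⁻⁵ mol.
Photon energy at 370 nm: hc/λ = (6.626×10⁻³⁴)(2.998×10⁸)/(370×10⁻⁹) = 5.369×10⁻¹⁹ J.
Energy delivered: (424 mW)(307 s) = 130.2 J.
Photons incident: 130.2 / 5.369×10⁻¹⁹ = 2.425×10²⁰, i.e. 2.425×10²⁰/6.022×10²³ = 4.027×10⁻⁴ mol.
Photons absorbed: 0.745 × 4.027×10⁻⁴ = 3.000×10⁻⁴ mol.
Φ = 7.994×10⁻⁵ mol / 3.000×10⁻⁴ mol photons = 0.27.

Φ = 0.27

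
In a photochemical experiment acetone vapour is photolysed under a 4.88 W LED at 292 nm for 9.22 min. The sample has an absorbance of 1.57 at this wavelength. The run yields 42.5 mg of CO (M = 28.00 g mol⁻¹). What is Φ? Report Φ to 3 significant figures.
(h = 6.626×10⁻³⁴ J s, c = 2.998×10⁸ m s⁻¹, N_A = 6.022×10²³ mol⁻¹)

Φ = 0.237

Product: 42.5 mg / 28.00 g mol⁻¹ = 0.001518 mol.
Photon energy at 292 nm: hc/λ = (6.626×10⁻³⁴)(2.998×10⁸)/(292×10⁻⁹) = 6.803×10⁻¹⁹ J.
Energy delivered: (4.88 W)(553.2 s) = 2700 J.
Photons incident: 2700 / 6.803×10⁻¹⁹ = 3.969×10²¹, i.e. 3.969×10²¹/6.022×10²³ = 0.006591 mol.
Fraction absorbed: 1 − 10^(−1.57) = 0.9731.
Photons absorbed: 0.9731 × 0.006591 = 0.006414 mol.
Φ = 0.001518 mol / 0.006414 mol photons = 0.237.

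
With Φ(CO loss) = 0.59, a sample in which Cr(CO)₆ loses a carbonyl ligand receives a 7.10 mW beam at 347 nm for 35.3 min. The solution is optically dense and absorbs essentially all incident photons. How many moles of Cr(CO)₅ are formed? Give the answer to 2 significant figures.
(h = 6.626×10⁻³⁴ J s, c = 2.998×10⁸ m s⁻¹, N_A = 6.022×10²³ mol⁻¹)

2.6×10⁻⁵ mol

Photon energy at 347 nm: hc/λ = (6.626×10⁻³⁴)(2.998×10⁸)/(347×10⁻⁹) = 5.725×10⁻¹⁹ J.
Energy delivered: (7.10 mW)(2118 s) = 15.04 J.
Photons incident: 15.04 / 5.725×10⁻¹⁹ = 2.627×10¹⁹, i.e. 2.627×10¹⁹/6.022×10²³ = 4.362×10⁻⁵ mol.
Product: Φ × n_abs = 0.59 × 4.362×10⁻⁵ = 2.574×10⁻⁵ mol.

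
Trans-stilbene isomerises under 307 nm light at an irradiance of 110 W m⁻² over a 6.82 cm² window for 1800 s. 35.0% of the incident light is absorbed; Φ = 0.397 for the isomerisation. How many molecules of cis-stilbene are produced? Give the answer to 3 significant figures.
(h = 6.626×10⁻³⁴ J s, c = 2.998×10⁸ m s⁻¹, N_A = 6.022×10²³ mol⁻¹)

2.90×10¹⁹ molecules

Photon energy at 307 nm: hc/λ = (6.626×10⁻³⁴)(2.998×10⁸)/(307×10⁻⁹) = 6.471×10⁻¹⁹ J.
Energy delivered: (110 W m⁻²)(6.82×10⁻⁴ m²)(1800 s) = 135.0 J.
Photons incident: 135.0 / 6.471×10⁻¹⁹ = 2.086×10²⁰, i.e. 2.086×10²⁰/6.022×10²³ = 3.464×10⁻⁴ mol.
Photons absorbed: 0.350 × 3.464×10⁻⁴ = 1.212×10⁻⁴ mol.
Product: Φ × n_abs = 0.397 × 1.212×10⁻⁴ = 4.812×10⁻⁵ mol.
As a count: 4.812×10⁻⁵ × 6.022×10²³ = 2.90×10¹⁹.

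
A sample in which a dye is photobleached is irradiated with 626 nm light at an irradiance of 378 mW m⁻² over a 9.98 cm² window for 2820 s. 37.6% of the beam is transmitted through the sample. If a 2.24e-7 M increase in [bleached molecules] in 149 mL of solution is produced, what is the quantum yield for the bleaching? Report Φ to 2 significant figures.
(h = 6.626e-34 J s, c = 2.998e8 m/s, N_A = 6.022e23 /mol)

Φ = 0.0096

Product: (2.24e-7 M)(0.149 L) = 3.338e-8 mol.
Photon energy at 626 nm: hc/λ = (6.626e-34)(2.998e8)/(626e-9) = 3.173e-19 J.
Energy delivered: (378 mW m⁻²)(9.98e-4 m²)(2820 s) = 1.064 J.
Photons incident: 1.064 / 3.173e-19 = 3.353e18, i.e. 3.353e18/6.022e23 = 5.568e-6 mol.
Fraction absorbed: 1 − 37.6/100 = 0.6240.
Photons absorbed: 0.6240 × 5.568e-6 = 3.474e-6 mol.
Φ = 3.338e-8 mol / 3.474e-6 mol photons = 0.0096.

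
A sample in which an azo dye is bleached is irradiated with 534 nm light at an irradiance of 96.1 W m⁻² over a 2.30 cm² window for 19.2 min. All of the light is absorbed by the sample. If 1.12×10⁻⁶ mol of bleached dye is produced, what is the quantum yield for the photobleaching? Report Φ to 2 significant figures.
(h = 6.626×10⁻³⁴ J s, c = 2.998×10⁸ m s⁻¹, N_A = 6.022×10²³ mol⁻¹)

Photon energy at 534 nm: hc/λ = (6.626×10⁻³⁴)(2.998×10⁸)/(534×10⁻⁹) = 3.720×10⁻¹⁹ J.
Energy delivered: (96.1 W m⁻²)(2.30×10⁻⁴ m²)(1152 s) = 25.46 J.
Photons incident: 25.46 / 3.720×10⁻¹⁹ = 6.844×10¹⁹, i.e. 6.844×10¹⁹/6.022×10²³ = 1.136×10⁻⁴ mol.
Φ = 1.12×10⁻⁶ mol / 1.136×10⁻⁴ mol photons = 0.0099.

Φ = 0.0099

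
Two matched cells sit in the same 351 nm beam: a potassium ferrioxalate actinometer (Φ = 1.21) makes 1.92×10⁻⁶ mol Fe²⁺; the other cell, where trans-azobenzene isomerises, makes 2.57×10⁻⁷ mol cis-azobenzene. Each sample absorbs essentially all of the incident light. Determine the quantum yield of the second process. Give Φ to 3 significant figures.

Photons absorbed by the actinometer: 1.92×10⁻⁶ / 1.21 = 1.587×10⁻⁶ mol.
Φ(unknown) = 2.57×10⁻⁷ / 1.587×10⁻⁶ = 0.162.

Φ = 0.162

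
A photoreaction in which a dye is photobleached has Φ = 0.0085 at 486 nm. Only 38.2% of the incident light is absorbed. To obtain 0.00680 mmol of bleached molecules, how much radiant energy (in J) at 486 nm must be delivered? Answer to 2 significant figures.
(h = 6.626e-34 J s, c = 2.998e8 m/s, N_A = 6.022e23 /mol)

Product: 0.00680 mmol = 6.80e-6 mol.
Photons that must be absorbed: 6.80e-6 / 0.0085 = 8.000e-4 mol.
Incident photons needed: 8.000e-4 / 0.382 = 0.002094 mol.
Photon energy: hc/λ = 4.087e-19 J; per mole, 2.461e5 J mol⁻¹.
Energy required: 0.002094 × 2.461e5 = 520 J.

520 J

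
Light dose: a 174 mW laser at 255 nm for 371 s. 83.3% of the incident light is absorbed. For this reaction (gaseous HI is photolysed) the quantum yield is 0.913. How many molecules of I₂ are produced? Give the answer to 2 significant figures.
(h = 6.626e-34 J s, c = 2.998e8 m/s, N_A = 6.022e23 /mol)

6.3e19 molecules

Photon energy at 255 nm: hc/λ = (6.626e-34)(2.998e8)/(255e-9) = 7.790e-19 J.
Energy delivered: (174 mW)(371 s) = 64.55 J.
Photons incident: 64.55 / 7.790e-19 = 8.286e19, i.e. 8.286e19/6.022e23 = 1.376e-4 mol.
Photons absorbed: 0.833 × 1.376e-4 = 1.146e-4 mol.
Product: Φ × n_abs = 0.913 × 1.146e-4 = 1.046e-4 mol.
As a count: 1.046e-4 × 6.022e23 = 6.3e19.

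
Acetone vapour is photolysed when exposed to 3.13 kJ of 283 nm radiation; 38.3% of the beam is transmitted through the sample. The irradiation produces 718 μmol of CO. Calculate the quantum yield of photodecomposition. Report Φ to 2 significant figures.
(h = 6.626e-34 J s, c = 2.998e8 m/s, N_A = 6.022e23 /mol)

Product: 718 μmol = 7.18e-4 mol.
Photon energy at 283 nm: hc/λ = (6.626e-34)(2.998e8)/(283e-9) = 7.019e-19 J.
Incident energy: 3.13 kJ = 3130 J.
Photons incident: 3130 / 7.019e-19 = 4.459e21, i.e. 4.459e21/6.022e23 = 0.007405 mol.
Fraction absorbed: 1 − 38.3/100 = 0.6170.
Photons absorbed: 0.6170 × 0.007405 = 0.004569 mol.
Φ = 7.18e-4 mol / 0.004569 mol photons = 0.16.

Φ = 0.16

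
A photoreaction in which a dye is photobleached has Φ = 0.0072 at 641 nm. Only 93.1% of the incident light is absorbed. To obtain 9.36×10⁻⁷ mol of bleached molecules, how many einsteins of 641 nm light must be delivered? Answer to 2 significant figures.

1.4×10⁻⁴ einstein

Photons that must be absorbed: 9.36×10⁻⁷ / 0.0072 = 1.300×10⁻⁴ mol.
Incident photons needed: 1.300×10⁻⁴ / 0.931 = 1.396×10⁻⁴ mol.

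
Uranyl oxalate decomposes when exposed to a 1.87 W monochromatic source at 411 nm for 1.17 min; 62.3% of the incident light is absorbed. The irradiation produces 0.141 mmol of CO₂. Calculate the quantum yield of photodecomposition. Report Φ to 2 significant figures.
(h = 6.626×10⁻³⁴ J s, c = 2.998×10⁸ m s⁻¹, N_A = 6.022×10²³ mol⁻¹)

Product: 0.141 mmol = 1.41×10⁻⁴ mol.
Photon energy at 411 nm: hc/λ = (6.626×10⁻³⁴)(2.998×10⁸)/(411×10⁻⁹) = 4.833×10⁻¹⁹ J.
Energy delivered: (1.87 W)(70.2 s) = 131.3 J.
Photons incident: 131.3 / 4.833×10⁻¹⁹ = 2.717×10²⁰, i.e. 2.717×10²⁰/6.022×10²³ = 4.512×10⁻⁴ mol.
Photons absorbed: 0.623 × 4.512×10⁻⁴ = 2.811×10⁻⁴ mol.
Φ = 1.41×10⁻⁴ mol / 2.811×10⁻⁴ mol photons = 0.50.

Φ = 0.50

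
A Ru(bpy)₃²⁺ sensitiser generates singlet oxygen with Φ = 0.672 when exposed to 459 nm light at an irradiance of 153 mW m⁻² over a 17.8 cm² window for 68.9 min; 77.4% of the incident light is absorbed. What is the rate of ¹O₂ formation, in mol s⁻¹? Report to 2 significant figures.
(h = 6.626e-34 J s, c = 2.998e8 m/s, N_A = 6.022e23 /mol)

5.4e-10 mol s⁻¹

Photon energy at 459 nm: hc/λ = (6.626e-34)(2.998e8)/(459e-9) = 4.328e-19 J.
Energy delivered: (153 mW m⁻²)(17.8e-4 m²)(4134 s) = 1.126 J.
Photons incident: 1.126 / 4.328e-19 = 2.602e18, i.e. 2.602e18/6.022e23 = 4.321e-6 mol.
Photons absorbed: 0.774 × 4.321e-6 = 3.344e-6 mol.
Product formed: 0.672 × 3.344e-6 = 2.247e-6 mol.
Rate: 2.247e-6 / 4134 s = 5.4e-10 mol s⁻¹.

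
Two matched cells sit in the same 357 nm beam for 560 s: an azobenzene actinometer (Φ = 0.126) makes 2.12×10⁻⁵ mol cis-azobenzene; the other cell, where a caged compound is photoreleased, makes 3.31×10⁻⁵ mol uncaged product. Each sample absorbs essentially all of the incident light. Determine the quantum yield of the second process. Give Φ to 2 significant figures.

Photons absorbed by the actinometer: 2.12×10⁻⁵ / 0.126 = 1.683×10⁻⁴ mol.
Φ(unknown) = 3.31×10⁻⁵ / 1.683×10⁻⁴ = 0.20.

Φ = 0.20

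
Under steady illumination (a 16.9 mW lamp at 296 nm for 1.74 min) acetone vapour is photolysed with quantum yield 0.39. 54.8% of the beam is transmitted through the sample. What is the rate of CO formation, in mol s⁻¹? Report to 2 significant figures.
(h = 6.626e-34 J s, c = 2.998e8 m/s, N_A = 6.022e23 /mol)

Photon energy at 296 nm: hc/λ = (6.626e-34)(2.998e8)/(296e-9) = 6.711e-19 J.
Energy delivered: (16.9 mW)(104.4 s) = 1.764 J.
Photons incident: 1.764 / 6.711e-19 = 2.629e18, i.e. 2.629e18/6.022e23 = 4.366e-6 mol.
Fraction absorbed: 1 − 54.8/100 = 0.4520.
Photons absorbed: 0.4520 × 4.366e-6 = 1.973e-6 mol.
Product formed: 0.39 × 1.973e-6 = 7.695e-7 mol.
Rate: 7.695e-7 / 104.4 s = 7.4e-9 mol s⁻¹.

7.4e-9 mol s⁻¹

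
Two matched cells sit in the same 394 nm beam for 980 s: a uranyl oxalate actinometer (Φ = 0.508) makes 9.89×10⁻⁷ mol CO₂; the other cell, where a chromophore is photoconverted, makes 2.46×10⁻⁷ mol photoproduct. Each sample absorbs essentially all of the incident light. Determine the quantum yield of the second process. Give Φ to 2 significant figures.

Photons absorbed by the actinometer: 9.89×10⁻⁷ / 0.508 = 1.947×10⁻⁶ mol.
Φ(unknown) = 2.46×10⁻⁷ / 1.947×10⁻⁶ = 0.13.

Φ = 0.13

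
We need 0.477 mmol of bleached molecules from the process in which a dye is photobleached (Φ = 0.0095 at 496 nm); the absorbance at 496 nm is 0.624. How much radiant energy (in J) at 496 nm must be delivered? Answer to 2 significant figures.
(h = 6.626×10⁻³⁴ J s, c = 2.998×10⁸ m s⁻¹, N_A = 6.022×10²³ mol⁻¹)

1.6×10⁴ J

Product: 0.477 mmol = 4.77×10⁻⁴ mol.
Photons that must be absorbed: 4.77×10⁻⁴ / 0.0095 = 0.05021 mol.
Fraction absorbed: 1 − 10^(−0.624) = 0.7623.
Incident photons needed: 0.05021 / 0.7623 = 0.06587 mol.
Photon energy: hc/λ = 4.005×10⁻¹⁹ J; per mole, 2.412×10⁵ J mol⁻¹.
Energy required: 0.06587 × 2.412×10⁵ = 1.6×10⁴ J.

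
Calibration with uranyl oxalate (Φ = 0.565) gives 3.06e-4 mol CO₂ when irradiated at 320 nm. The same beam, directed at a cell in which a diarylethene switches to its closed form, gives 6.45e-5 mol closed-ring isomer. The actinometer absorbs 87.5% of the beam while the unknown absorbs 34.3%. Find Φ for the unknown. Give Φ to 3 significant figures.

Photons absorbed by the actinometer: 3.06e-4 / 0.565 = 5.416e-4 mol.
Incident flux: 5.416e-4 / 0.875 = 6.190e-4 einstein.
Absorbed by unknown: 0.343 × 6.190e-4 = 2.123e-4 mol.
Φ(unknown) = 6.45e-5 / 2.123e-4 = 0.304.

Φ = 0.304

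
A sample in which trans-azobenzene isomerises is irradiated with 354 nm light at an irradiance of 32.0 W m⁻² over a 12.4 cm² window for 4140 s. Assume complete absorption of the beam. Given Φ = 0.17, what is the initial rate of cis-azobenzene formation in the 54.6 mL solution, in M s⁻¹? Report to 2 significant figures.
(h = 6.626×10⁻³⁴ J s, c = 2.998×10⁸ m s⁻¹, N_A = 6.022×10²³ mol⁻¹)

Photon energy at 354 nm: hc/λ = (6.626×10⁻³⁴)(2.998×10⁸)/(354×10⁻⁹) = 5.612×10⁻¹⁹ J.
Energy delivered: (32.0 W m⁻²)(12.4×10⁻⁴ m²)(4140 s) = 164.3 J.
Photons incident: 164.3 / 5.612×10⁻¹⁹ = 2.928×10²⁰, i.e. 2.928×10²⁰/6.022×10²³ = 4.862×10⁻⁴ mol.
Product formed: 0.17 × 4.862×10⁻⁴ = 8.265×10⁻⁵ mol.
Rate: 8.265×10⁻⁵ mol / (4140 s × 0.0546 L) = 3.7×10⁻⁷ M s⁻¹.

3.7×10⁻⁷ M s⁻¹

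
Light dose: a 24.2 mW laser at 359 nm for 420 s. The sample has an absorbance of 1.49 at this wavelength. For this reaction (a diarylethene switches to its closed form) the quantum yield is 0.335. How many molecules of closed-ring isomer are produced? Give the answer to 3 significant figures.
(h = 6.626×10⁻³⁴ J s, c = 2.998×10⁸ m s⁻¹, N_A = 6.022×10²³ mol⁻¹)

Photon energy at 359 nm: hc/λ = (6.626×10⁻³⁴)(2.998×10⁸)/(359×10⁻⁹) = 5.533×10⁻¹⁹ J.
Energy delivered: (24.2 mW)(420 s) = 10.16 J.
Photons incident: 10.16 / 5.533×10⁻¹⁹ = 1.836×10¹⁹, i.e. 1.836×10¹⁹/6.022×10²³ = 3.049×10⁻⁵ mol.
Fraction absorbed: 1 − 10^(−1.49) = 0.9676.
Photons absorbed: 0.9676 × 3.049×10⁻⁵ = 2.950×10⁻⁵ mol.
Product: Φ × n_abs = 0.335 × 2.950×10⁻⁵ = 9.883×10⁻⁶ mol.
As a count: 9.883×10⁻⁶ × 6.022×10²³ = 5.95×10¹⁸.

5.95×10¹⁸ molecules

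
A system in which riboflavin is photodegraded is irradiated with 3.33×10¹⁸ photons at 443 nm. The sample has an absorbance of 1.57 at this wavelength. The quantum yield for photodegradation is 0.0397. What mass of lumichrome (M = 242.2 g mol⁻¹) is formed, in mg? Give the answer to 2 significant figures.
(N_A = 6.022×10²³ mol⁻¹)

0.052 mg

Moles of photons: 3.33×10¹⁸ / 6.022×10²³ = 5.530×10⁻⁶ mol.
Fraction absorbed: 1 − 10^(−1.57) = 0.9731.
Photons absorbed: 0.9731 × 5.530×10⁻⁶ = 5.381×10⁻⁶ mol.
Product: Φ × n_abs = 0.0397 × 5.381×10⁻⁶ = 2.136×10⁻⁷ mol.
Mass: 2.136×10⁻⁷ × 242.2 = 5.173×10⁻⁵ g = 0.052 mg.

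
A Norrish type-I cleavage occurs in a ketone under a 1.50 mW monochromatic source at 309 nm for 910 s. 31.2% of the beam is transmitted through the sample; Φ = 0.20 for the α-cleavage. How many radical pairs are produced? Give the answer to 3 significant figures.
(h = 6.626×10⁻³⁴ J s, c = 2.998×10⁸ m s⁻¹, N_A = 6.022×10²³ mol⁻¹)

2.92×10¹⁷ radical pairs

Photon energy at 309 nm: hc/λ = (6.626×10⁻³⁴)(2.998×10⁸)/(309×10⁻⁹) = 6.429×10⁻¹⁹ J.
Energy delivered: (1.50 mW)(910 s) = 1.365 J.
Photons incident: 1.365 / 6.429×10⁻¹⁹ = 2.123×10¹⁸, i.e. 2.123×10¹⁸/6.022×10²³ = 3.525×10⁻⁶ mol.
Fraction absorbed: 1 − 31.2/100 = 0.6880.
Photons absorbed: 0.6880 × 3.525×10⁻⁶ = 2.425×10⁻⁶ mol.
Product: Φ × n_abs = 0.20 × 2.425×10⁻⁶ = 4.850×10⁻⁷ mol.
As a count: 4.850×10⁻⁷ × 6.022×10²³ = 2.92×10¹⁷.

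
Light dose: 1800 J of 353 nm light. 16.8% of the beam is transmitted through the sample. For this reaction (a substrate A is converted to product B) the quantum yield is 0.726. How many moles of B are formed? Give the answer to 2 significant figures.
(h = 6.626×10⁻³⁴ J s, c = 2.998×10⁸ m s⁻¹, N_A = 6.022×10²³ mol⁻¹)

Photon energy at 353 nm: hc/λ = (6.626×10⁻³⁴)(2.998×10⁸)/(353×10⁻⁹) = 5.627×10⁻¹⁹ J.
Photons incident: 1800 / 5.627×10⁻¹⁹ = 3.199×10²¹, i.e. 3.199×10²¹/6.022×10²³ = 0.005312 mol.
Fraction absorbed: 1 − 16.8/100 = 0.8320.
Photons absorbed: 0.8320 × 0.005312 = 0.004420 mol.
Product: Φ × n_abs = 0.726 × 0.004420 = 0.003209 mol.

0.0032 mol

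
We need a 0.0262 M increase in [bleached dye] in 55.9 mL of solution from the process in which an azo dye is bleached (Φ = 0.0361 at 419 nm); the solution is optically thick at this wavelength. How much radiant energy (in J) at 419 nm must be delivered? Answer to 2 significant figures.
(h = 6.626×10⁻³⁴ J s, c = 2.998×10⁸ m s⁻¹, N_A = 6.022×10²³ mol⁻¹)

Product: (0.0262 M)(0.0559 L) = 0.001465 mol.
Photons that must be absorbed: 0.001465 / 0.0361 = 0.04058 mol.
Photon energy: hc/λ = 4.741×10⁻¹⁹ J; per mole, 2.855×10⁵ J mol⁻¹.
Energy required: 0.04058 × 2.855×10⁵ = 1.2×10⁴ J.

1.2×10⁴ J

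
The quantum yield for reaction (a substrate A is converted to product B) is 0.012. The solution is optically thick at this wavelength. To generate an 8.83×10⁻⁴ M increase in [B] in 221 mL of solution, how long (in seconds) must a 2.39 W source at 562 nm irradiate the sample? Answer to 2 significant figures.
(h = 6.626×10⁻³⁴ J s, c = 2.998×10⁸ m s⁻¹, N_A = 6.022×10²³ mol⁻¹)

t ≈ 1400 s

Product: (8.83×10⁻⁴ M)(0.221 L) = 1.951×10⁻⁴ mol.
Photons that must be absorbed: 1.951×10⁻⁴ / 0.012 = 0.01626 mol.
Photon energy: hc/λ = 3.535×10⁻¹⁹ J; per mole, 2.129×10⁵ J mol⁻¹.
Energy required: 0.01626 × 2.129×10⁵ = 3462 J.
Time: 3462 J / 2.39 W = 1400 s.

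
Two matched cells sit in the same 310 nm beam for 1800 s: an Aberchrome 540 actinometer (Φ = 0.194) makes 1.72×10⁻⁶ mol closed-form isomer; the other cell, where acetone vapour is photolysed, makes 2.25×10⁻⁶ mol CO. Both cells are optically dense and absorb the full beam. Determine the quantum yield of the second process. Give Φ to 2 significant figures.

Photons absorbed by the actinometer: 1.72×10⁻⁶ / 0.194 = 8.866×10⁻⁶ mol.
Φ(unknown) = 2.25×10⁻⁶ / 8.866×10⁻⁶ = 0.25.

Φ = 0.25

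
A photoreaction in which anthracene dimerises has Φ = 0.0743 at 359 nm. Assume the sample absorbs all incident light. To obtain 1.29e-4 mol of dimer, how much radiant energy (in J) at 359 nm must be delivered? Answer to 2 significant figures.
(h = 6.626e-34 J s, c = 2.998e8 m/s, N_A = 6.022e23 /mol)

580 J

Photons that must be absorbed: 1.29e-4 / 0.0743 = 0.001736 mol.
Photon energy: hc/λ = 5.533e-19 J; per mole, 3.332e5 J mol⁻¹.
Energy required: 0.001736 × 3.332e5 = 580 J.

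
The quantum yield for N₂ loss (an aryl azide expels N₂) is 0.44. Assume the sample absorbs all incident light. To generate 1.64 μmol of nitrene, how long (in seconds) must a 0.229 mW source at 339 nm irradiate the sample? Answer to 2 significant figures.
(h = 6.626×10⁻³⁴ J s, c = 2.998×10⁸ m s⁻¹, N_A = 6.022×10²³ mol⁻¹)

t ≈ 5700 s

Product: 1.64 μmol = 1.64×10⁻⁶ mol.
Photons that must be absorbed: 1.64×10⁻⁶ / 0.44 = 3.727×10⁻⁶ mol.
Photon energy: hc/λ = 5.860×10⁻¹⁹ J; per mole, 3.529×10⁵ J mol⁻¹.
Energy required: 3.727×10⁻⁶ × 3.529×10⁵ = 1.315 J.
Time: 1.315 J / 0.000229 W = 5700 s.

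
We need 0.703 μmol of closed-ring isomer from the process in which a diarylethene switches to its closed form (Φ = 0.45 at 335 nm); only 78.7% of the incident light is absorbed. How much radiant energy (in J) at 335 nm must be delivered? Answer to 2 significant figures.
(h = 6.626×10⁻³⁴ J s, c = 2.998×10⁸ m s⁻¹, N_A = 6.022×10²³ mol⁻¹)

0.71 J

Product: 0.703 μmol = 7.03×10⁻⁷ mol.
Photons that must be absorbed: 7.03×10⁻⁷ / 0.45 = 1.562×10⁻⁶ mol.
Incident photons needed: 1.562×10⁻⁶ / 0.787 = 1.985×10⁻⁶ mol.
Photon energy: hc/λ = 5.930×10⁻¹⁹ J; per mole, 3.571×10⁵ J mol⁻¹.
Energy required: 1.985×10⁻⁶ × 3.571×10⁵ = 0.71 J.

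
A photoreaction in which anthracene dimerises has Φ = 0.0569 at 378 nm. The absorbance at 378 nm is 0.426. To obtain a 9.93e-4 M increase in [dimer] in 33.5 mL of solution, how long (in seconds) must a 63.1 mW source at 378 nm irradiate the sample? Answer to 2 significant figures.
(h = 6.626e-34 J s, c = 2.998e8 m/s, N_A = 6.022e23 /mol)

t ≈ 4700 s

Product: (9.93e-4 M)(0.0335 L) = 3.327e-5 mol.
Photons that must be absorbed: 3.327e-5 / 0.0569 = 5.847e-4 mol.
Fraction absorbed: 1 − 10^(−0.426) = 0.6250.
Incident photons needed: 5.847e-4 / 0.6250 = 9.355e-4 mol.
Photon energy: hc/λ = 5.255e-19 J; per mole, 3.165e5 J mol⁻¹.
Energy required: 9.355e-4 × 3.165e5 = 296.1 J.
Time: 296.1 J / 0.0631 W = 4700 s.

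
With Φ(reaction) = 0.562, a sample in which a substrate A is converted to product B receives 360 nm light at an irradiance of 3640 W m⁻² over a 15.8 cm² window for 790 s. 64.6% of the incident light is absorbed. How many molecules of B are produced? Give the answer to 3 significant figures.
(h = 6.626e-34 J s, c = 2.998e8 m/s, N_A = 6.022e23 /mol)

Photon energy at 360 nm: hc/λ = (6.626e-34)(2.998e8)/(360e-9) = 5.518e-19 J.
Energy delivered: (3640 W m⁻²)(15.8e-4 m²)(790 s) = 4543 J.
Photons incident: 4543 / 5.518e-19 = 8.233e21, i.e. 8.233e21/6.022e23 = 0.01367 mol.
Photons absorbed: 0.646 × 0.01367 = 0.008831 mol.
Product: Φ × n_abs = 0.562 × 0.008831 = 0.004963 mol.
As a count: 0.004963 × 6.022e23 = 2.99e21.

2.99e21 molecules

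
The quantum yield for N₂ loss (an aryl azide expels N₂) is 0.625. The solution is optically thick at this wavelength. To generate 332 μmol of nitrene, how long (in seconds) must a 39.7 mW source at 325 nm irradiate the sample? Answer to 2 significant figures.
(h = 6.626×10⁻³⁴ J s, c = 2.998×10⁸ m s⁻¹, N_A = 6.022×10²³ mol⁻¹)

Product: 332 μmol = 3.32×10⁻⁴ mol.
Photons that must be absorbed: 3.32×10⁻⁴ / 0.625 = 5.312×10⁻⁴ mol.
Photon energy: hc/λ = 6.112×10⁻¹⁹ J; per mole, 3.681×10⁵ J mol⁻¹.
Energy required: 5.312×10⁻⁴ × 3.681×10⁵ = 195.5 J.
Time: 195.5 J / 0.0397 W = 4900 s.

t ≈ 4900 s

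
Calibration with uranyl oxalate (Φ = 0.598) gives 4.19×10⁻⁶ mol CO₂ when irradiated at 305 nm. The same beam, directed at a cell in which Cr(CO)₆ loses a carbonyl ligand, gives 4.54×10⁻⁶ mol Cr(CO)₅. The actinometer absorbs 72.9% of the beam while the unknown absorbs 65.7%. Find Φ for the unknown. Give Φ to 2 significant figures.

Photons absorbed by the actinometer: 4.19×10⁻⁶ / 0.598 = 7.007×10⁻⁶ mol.
Incident flux: 7.007×10⁻⁶ / 0.729 = 9.612×10⁻⁶ einstein.
Absorbed by unknown: 0.657 × 9.612×10⁻⁶ = 6.315×10⁻⁶ mol.
Φ(unknown) = 4.54×10⁻⁶ / 6.315×10⁻⁶ = 0.72.

Φ = 0.72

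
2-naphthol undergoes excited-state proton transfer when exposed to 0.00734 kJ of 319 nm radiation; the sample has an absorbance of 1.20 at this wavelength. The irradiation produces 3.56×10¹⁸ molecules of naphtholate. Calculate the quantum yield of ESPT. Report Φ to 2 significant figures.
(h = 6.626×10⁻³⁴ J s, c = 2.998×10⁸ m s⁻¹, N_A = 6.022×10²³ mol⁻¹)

Φ = 0.32

Product: 3.56×10¹⁸ / 6.022×10²³ = 5.912×10⁻⁶ mol.
Photon energy at 319 nm: hc/λ = (6.626×10⁻³⁴)(2.998×10⁸)/(319×10⁻⁹) = 6.227×10⁻¹⁹ J.
Incident energy: 0.00734 kJ = 7.34 J.
Photons incident: 7.34 / 6.227×10⁻¹⁹ = 1.179×10¹⁹, i.e. 1.179×10¹⁹/6.022×10²³ = 1.958×10⁻⁵ mol.
Fraction absorbed: 1 − 10^(−1.20) = 0.9369.
Photons absorbed: 0.9369 × 1.958×10⁻⁵ = 1.834×10⁻⁵ mol.
Φ = 5.912×10⁻⁶ mol / 1.834×10⁻⁵ mol photons = 0.32.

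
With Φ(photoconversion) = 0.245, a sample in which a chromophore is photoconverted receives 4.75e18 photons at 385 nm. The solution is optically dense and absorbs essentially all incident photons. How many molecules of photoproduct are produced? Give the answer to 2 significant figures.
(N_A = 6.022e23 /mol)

Moles of photons: 4.75e18 / 6.022e23 = 7.888e-6 mol.
Product: Φ × n_abs = 0.245 × 7.888e-6 = 1.933e-6 mol.
As a count: 1.933e-6 × 6.022e23 = 1.2e18.

1.2e18 molecules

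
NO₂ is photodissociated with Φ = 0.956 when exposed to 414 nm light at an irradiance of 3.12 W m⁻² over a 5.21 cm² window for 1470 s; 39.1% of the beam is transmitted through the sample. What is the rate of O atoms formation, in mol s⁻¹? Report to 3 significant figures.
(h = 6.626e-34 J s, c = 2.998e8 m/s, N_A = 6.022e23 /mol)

Photon energy at 414 nm: hc/λ = (6.626e-34)(2.998e8)/(414e-9) = 4.798e-19 J.
Energy delivered: (3.12 W m⁻²)(5.21e-4 m²)(1470 s) = 2.390 J.
Photons incident: 2.390 / 4.798e-19 = 4.981e18, i.e. 4.981e18/6.022e23 = 8.271e-6 mol.
Fraction absorbed: 1 − 39.1/100 = 0.6090.
Photons absorbed: 0.6090 × 8.271e-6 = 5.037e-6 mol.
Product formed: 0.956 × 5.037e-6 = 4.815e-6 mol.
Rate: 4.815e-6 / 1470 s = 3.28e-9 mol s⁻¹.

3.28e-9 mol s⁻¹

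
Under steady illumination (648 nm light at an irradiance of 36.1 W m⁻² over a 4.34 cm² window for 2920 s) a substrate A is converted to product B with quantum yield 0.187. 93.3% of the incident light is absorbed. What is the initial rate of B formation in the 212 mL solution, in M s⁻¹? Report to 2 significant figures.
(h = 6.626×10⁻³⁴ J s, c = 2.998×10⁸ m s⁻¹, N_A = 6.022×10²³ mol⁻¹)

7.0×10⁻⁸ M s⁻¹

Photon energy at 648 nm: hc/λ = (6.626×10⁻³⁴)(2.998×10⁸)/(648×10⁻⁹) = 3.066×10⁻¹⁹ J.
Energy delivered: (36.1 W m⁻²)(4.34×10⁻⁴ m²)(2920 s) = 45.75 J.
Photons incident: 45.75 / 3.066×10⁻¹⁹ = 1.492×10²⁰, i.e. 1.492×10²⁰/6.022×10²³ = 2.478×10⁻⁴ mol.
Photons absorbed: 0.933 × 2.478×10⁻⁴ = 2.312×10⁻⁴ mol.
Product formed: 0.187 × 2.312×10⁻⁴ = 4.323×10⁻⁵ mol.
Rate: 4.323×10⁻⁵ mol / (2920 s × 0.212 L) = 7.0×10⁻⁸ M s⁻¹.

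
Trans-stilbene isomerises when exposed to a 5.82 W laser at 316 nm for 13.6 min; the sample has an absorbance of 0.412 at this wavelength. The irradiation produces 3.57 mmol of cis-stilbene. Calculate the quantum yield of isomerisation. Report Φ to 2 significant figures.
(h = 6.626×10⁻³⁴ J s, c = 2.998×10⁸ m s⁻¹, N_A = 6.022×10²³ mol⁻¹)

Φ = 0.46

Product: 3.57 mmol = 0.00357 mol.
Photon energy at 316 nm: hc/λ = (6.626×10⁻³⁴)(2.998×10⁸)/(316×10⁻⁹) = 6.286×10⁻¹⁹ J.
Energy delivered: (5.82 W)(816 s) = 4749 J.
Photons incident: 4749 / 6.286×10⁻¹⁹ = 7.555×10²¹, i.e. 7.555×10²¹/6.022×10²³ = 0.01255 mol.
Fraction absorbed: 1 − 10^(−0.412) = 0.6127.
Photons absorbed: 0.6127 × 0.01255 = 0.007689 mol.
Φ = 0.00357 mol / 0.007689 mol photons = 0.46.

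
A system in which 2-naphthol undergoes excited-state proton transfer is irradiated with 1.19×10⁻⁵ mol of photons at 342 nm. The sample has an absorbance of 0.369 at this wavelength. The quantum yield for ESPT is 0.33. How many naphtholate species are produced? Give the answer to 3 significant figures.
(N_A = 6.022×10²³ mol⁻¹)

1.35×10¹⁸ species

Fraction absorbed: 1 − 10^(−0.369) = 0.5724.
Photons absorbed: 0.5724 × 1.19×10⁻⁵ = 6.812×10⁻⁶ mol.
Product: Φ × n_abs = 0.33 × 6.812×10⁻⁶ = 2.248×10⁻⁶ mol.
As a count: 2.248×10⁻⁶ × 6.022×10²³ = 1.35×10¹⁸.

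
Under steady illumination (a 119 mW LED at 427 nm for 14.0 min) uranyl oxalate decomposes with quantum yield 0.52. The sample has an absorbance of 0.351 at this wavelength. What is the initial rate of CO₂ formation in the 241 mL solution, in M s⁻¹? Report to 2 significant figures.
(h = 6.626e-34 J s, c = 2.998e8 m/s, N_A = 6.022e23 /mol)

5.1e-7 M s⁻¹

Photon energy at 427 nm: hc/λ = (6.626e-34)(2.998e8)/(427e-9) = 4.652e-19 J.
Energy delivered: (119 mW)(840 s) = 99.96 J.
Photons incident: 99.96 / 4.652e-19 = 2.149e20, i.e. 2.149e20/6.022e23 = 3.569e-4 mol.
Fraction absorbed: 1 − 10^(−0.351) = 0.5543.
Photons absorbed: 0.5543 × 3.569e-4 = 1.978e-4 mol.
Product formed: 0.52 × 1.978e-4 = 1.029e-4 mol.
Rate: 1.029e-4 mol / (840 s × 0.241 L) = 5.1e-7 M s⁻¹.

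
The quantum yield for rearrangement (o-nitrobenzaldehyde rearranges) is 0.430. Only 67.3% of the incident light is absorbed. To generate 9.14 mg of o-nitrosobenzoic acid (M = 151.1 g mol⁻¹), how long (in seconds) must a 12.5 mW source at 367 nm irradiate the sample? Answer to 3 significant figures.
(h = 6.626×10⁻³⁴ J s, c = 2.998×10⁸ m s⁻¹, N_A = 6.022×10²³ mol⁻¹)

Product: 9.14 mg / 151.1 g mol⁻¹ = 6.049×10⁻⁵ mol.
Photons that must be absorbed: 6.049×10⁻⁵ / 0.430 = 1.407×10⁻⁴ mol.
Incident photons needed: 1.407×10⁻⁴ / 0.673 = 2.091×10⁻⁴ mol.
Photon energy: hc/λ = 5.413×10⁻¹⁹ J; per mole, 3.260×10⁵ J mol⁻¹.
Energy required: 2.091×10⁻⁴ × 3.260×10⁵ = 68.17 J.
Time: 68.17 J / 0.0125 W = 5450 s.

t ≈ 5450 s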